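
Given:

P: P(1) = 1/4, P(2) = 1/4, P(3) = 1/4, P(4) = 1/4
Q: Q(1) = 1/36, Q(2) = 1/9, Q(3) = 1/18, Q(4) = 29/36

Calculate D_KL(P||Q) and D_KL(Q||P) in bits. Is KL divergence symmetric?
D_KL(P||Q) = 1.2054 bits, D_KL(Q||P) = 1.0212 bits. No, KL divergence is not symmetric.

D_KL(P||Q) = Σ P(x) log₂(P(x)/Q(x))

Computing term by term:
  P(1)·log₂(P(1)/Q(1)) = (1/4)·log₂((1/4)/(1/36)) = 0.79248
  P(2)·log₂(P(2)/Q(2)) = (1/4)·log₂((1/4)/(1/9)) = 0.29248
  P(3)·log₂(P(3)/Q(3)) = (1/4)·log₂((1/4)/(1/18)) = 0.54248
  P(4)·log₂(P(4)/Q(4)) = (1/4)·log₂((1/4)/(29/36)) = -0.42201

D_KL(P||Q) = 0.79248 + 0.29248 + 0.54248 - 0.42201 = 1.20543 ≈ 1.2054 bits

D_KL(Q||P) = Σ Q(x) log₂(Q(x)/P(x))

Computing term by term:
  Q(1)·log₂(Q(1)/P(1)) = (1/36)·log₂((1/36)/(1/4)) = -0.08805
  Q(2)·log₂(Q(2)/P(2)) = (1/9)·log₂((1/9)/(1/4)) = -0.12999
  Q(3)·log₂(Q(3)/P(3)) = (1/18)·log₂((1/18)/(1/4)) = -0.12055
  Q(4)·log₂(Q(4)/P(4)) = (29/36)·log₂((29/36)/(1/4)) = 1.35982

D_KL(Q||P) = -0.08805 - 0.12999 - 0.12055 + 1.35982 = 1.02123 ≈ 1.0212 bits

These are NOT equal (difference: 0.1842 bits). KL divergence is asymmetric: D_KL(P||Q) ≠ D_KL(Q||P) in general.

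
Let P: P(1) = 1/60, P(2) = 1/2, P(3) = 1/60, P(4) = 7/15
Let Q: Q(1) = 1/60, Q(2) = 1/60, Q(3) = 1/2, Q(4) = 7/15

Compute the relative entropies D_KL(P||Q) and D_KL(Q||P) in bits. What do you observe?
D_KL(P||Q) = 2.3717 bits, D_KL(Q||P) = 2.3717 bits. The two directions give the same value here, because Q is a self-inverse relabeling of P; in general KL divergence is asymmetric.

D_KL(P||Q) = Σ P(x) log₂(P(x)/Q(x))

Computing term by term:
  P(1)·log₂(P(1)/Q(1)) = (1/60)·log₂((1/60)/(1/60)) = 0.00000
  P(2)·log₂(P(2)/Q(2)) = (1/2)·log₂((1/2)/(1/60)) = 2.45345
  P(3)·log₂(P(3)/Q(3)) = (1/60)·log₂((1/60)/(1/2)) = -0.08178
  P(4)·log₂(P(4)/Q(4)) = (7/15)·log₂((7/15)/(7/15)) = 0.00000

D_KL(P||Q) = 0.00000 + 2.45345 - 0.08178 + 0.00000 = 2.37167 ≈ 2.3717 bits

D_KL(Q||P) = Σ Q(x) log₂(Q(x)/P(x))

Computing term by term:
  Q(1)·log₂(Q(1)/P(1)) = (1/60)·log₂((1/60)/(1/60)) = 0.00000
  Q(2)·log₂(Q(2)/P(2)) = (1/60)·log₂((1/60)/(1/2)) = -0.08178
  Q(3)·log₂(Q(3)/P(3)) = (1/2)·log₂((1/2)/(1/60)) = 2.45345
  Q(4)·log₂(Q(4)/P(4)) = (7/15)·log₂((7/15)/(7/15)) = 0.00000

D_KL(Q||P) = 0.00000 - 0.08178 + 2.45345 + 0.00000 = 2.37167 ≈ 2.3717 bits

These ARE equal here. Q is P with outcomes relabeled (Q(2) = P(3), Q(3) = P(2)) by a relabeling that is its own inverse, so the two sums contain exactly the same terms in a different order. This is a special case — KL divergence is not symmetric in general: D_KL(P||Q) ≠ D_KL(Q||P) for most P, Q.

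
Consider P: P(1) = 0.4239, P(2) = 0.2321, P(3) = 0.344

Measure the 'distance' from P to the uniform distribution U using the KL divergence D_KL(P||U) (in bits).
0.0414 bits

U(i) = 1/3 for all i

D_KL(P||U) = Σ P(x) log₂(P(x) / (1/3))
           = Σ P(x) log₂(P(x)) + log₂(3)
           = log₂(3) - H(P)

H(P) = -Σ P(x) log₂(P(x)):
  -P(1)·log₂(P(1)) = -(0.4239)·log₂(0.4239) = 0.52487
  -P(2)·log₂(P(2)) = -(0.2321)·log₂(0.2321) = 0.48908
  -P(3)·log₂(P(3)) = -(0.344)·log₂(0.344) = 0.52959
H(P) = 0.52487 + 0.48908 + 0.52959 = 1.54354 bits

log₂(3) = 1.58496 bits

D_KL(P||U) = 1.58496 - 1.54354 = 0.04142 ≈ 0.0414 bits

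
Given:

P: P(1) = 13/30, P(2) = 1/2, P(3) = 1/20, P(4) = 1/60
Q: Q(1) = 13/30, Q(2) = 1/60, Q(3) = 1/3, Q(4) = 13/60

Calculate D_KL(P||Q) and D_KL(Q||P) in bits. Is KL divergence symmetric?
D_KL(P||Q) = 2.2549 bits, D_KL(Q||P) = 1.6323 bits. No, KL divergence is not symmetric.

D_KL(P||Q) = Σ P(x) log₂(P(x)/Q(x))

Computing term by term:
  P(1)·log₂(P(1)/Q(1)) = (13/30)·log₂((13/30)/(13/30)) = 0.00000
  P(2)·log₂(P(2)/Q(2)) = (1/2)·log₂((1/2)/(1/60)) = 2.45345
  P(3)·log₂(P(3)/Q(3)) = (1/20)·log₂((1/20)/(1/3)) = -0.13685
  P(4)·log₂(P(4)/Q(4)) = (1/60)·log₂((1/60)/(13/60)) = -0.06167

D_KL(P||Q) = 0.00000 + 2.45345 - 0.13685 - 0.06167 = 2.25493 ≈ 2.2549 bits

D_KL(Q||P) = Σ Q(x) log₂(Q(x)/P(x))

Computing term by term:
  Q(1)·log₂(Q(1)/P(1)) = (13/30)·log₂((13/30)/(13/30)) = 0.00000
  Q(2)·log₂(Q(2)/P(2)) = (1/60)·log₂((1/60)/(1/2)) = -0.08178
  Q(3)·log₂(Q(3)/P(3)) = (1/3)·log₂((1/3)/(1/20)) = 0.91232
  Q(4)·log₂(Q(4)/P(4)) = (13/60)·log₂((13/60)/(1/60)) = 0.80176

D_KL(Q||P) = 0.00000 - 0.08178 + 0.91232 + 0.80176 = 1.63230 ≈ 1.6323 bits

These are NOT equal (difference: 0.6226 bits). KL divergence is asymmetric: D_KL(P||Q) ≠ D_KL(Q||P) in general.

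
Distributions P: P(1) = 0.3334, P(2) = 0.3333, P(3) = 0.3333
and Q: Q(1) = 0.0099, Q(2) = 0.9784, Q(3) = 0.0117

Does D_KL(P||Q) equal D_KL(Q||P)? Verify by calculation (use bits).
D_KL(P||Q) = 2.7843 bits, D_KL(Q||P) = 1.4133 bits. No — D_KL(P||Q) ≠ D_KL(Q||P) for this pair.

D_KL(P||Q) = Σ P(x) log₂(P(x)/Q(x))

Computing term by term:
  P(1)·log₂(P(1)/Q(1)) = 0.3334·log₂(0.3334/0.0099) = 1.69157
  P(2)·log₂(P(2)/Q(2)) = 0.3333·log₂(0.3333/0.9784) = -0.51782
  P(3)·log₂(P(3)/Q(3)) = 0.3333·log₂(0.3333/0.0117) = 1.61059

D_KL(P||Q) = 1.69157 - 0.51782 + 1.61059 = 2.78434 ≈ 2.7843 bits

D_KL(Q||P) = Σ Q(x) log₂(Q(x)/P(x))

Computing term by term:
  Q(1)·log₂(Q(1)/P(1)) = 0.0099·log₂(0.0099/0.3334) = -0.05023
  Q(2)·log₂(Q(2)/P(2)) = 0.9784·log₂(0.9784/0.3333) = 1.52005
  Q(3)·log₂(Q(3)/P(3)) = 0.0117·log₂(0.0117/0.3333) = -0.05654

D_KL(Q||P) = -0.05023 + 1.52005 - 0.05654 = 1.41328 ≈ 1.4133 bits

These are NOT equal (difference: 1.3710 bits). KL divergence is asymmetric: D_KL(P||Q) ≠ D_KL(Q||P) in general.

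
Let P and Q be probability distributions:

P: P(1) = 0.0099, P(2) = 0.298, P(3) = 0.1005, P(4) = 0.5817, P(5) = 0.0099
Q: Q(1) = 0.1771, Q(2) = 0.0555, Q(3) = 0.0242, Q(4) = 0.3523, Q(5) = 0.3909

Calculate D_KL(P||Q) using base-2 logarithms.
1.2562 bits

D_KL(P||Q) = Σ P(x) log₂(P(x)/Q(x))

Computing term by term:
  P(1)·log₂(P(1)/Q(1)) = 0.0099·log₂(0.0099/0.1771) = -0.04119
  P(2)·log₂(P(2)/Q(2)) = 0.298·log₂(0.298/0.0555) = 0.72258
  P(3)·log₂(P(3)/Q(3)) = 0.1005·log₂(0.1005/0.0242) = 0.20644
  P(4)·log₂(P(4)/Q(4)) = 0.5817·log₂(0.5817/0.3523) = 0.42084
  P(5)·log₂(P(5)/Q(5)) = 0.0099·log₂(0.0099/0.3909) = -0.05250

D_KL(P||Q) = -0.04119 + 0.72258 + 0.20644 + 0.42084 - 0.05250 = 1.25617 ≈ 1.2562 bits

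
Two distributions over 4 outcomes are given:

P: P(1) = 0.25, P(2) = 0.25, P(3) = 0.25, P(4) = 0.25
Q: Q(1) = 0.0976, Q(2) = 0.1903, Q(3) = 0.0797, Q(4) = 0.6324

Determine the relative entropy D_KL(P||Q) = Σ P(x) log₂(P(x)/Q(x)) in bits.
0.5152 bits

D_KL(P||Q) = Σ P(x) log₂(P(x)/Q(x))

Computing term by term:
  P(1)·log₂(P(1)/Q(1)) = 0.25·log₂(0.25/0.0976) = 0.33924
  P(2)·log₂(P(2)/Q(2)) = 0.25·log₂(0.25/0.1903) = 0.09841
  P(3)·log₂(P(3)/Q(3)) = 0.25·log₂(0.25/0.0797) = 0.41232
  P(4)·log₂(P(4)/Q(4)) = 0.25·log₂(0.25/0.6324) = -0.33473

D_KL(P||Q) = 0.33924 + 0.09841 + 0.41232 - 0.33473 = 0.51524 ≈ 0.5152 bits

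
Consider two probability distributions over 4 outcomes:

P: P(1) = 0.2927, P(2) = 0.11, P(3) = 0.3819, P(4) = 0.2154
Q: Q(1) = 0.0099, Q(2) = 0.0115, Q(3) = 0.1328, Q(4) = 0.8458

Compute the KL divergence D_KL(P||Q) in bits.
1.9454 bits

D_KL(P||Q) = Σ P(x) log₂(P(x)/Q(x))

Computing term by term:
  P(1)·log₂(P(1)/Q(1)) = 0.2927·log₂(0.2927/0.0099) = 1.43009
  P(2)·log₂(P(2)/Q(2)) = 0.11·log₂(0.11/0.0115) = 0.35836
  P(3)·log₂(P(3)/Q(3)) = 0.3819·log₂(0.3819/0.1328) = 0.58199
  P(4)·log₂(P(4)/Q(4)) = 0.2154·log₂(0.2154/0.8458) = -0.42505

D_KL(P||Q) = 1.43009 + 0.35836 + 0.58199 - 0.42505 = 1.94539 ≈ 1.9454 bits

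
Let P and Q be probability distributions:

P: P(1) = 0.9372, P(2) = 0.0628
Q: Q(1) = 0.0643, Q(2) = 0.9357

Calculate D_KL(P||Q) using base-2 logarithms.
3.3780 bits

D_KL(P||Q) = Σ P(x) log₂(P(x)/Q(x))

Computing term by term:
  P(1)·log₂(P(1)/Q(1)) = 0.9372·log₂(0.9372/0.0643) = 3.62272
  P(2)·log₂(P(2)/Q(2)) = 0.0628·log₂(0.0628/0.9357) = -0.24474

D_KL(P||Q) = 3.62272 - 0.24474 = 3.37798 ≈ 3.3780 bits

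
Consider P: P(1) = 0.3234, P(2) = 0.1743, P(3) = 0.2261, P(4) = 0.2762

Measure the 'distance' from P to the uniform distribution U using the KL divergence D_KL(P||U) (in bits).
0.0363 bits

U(i) = 1/4 for all i

D_KL(P||U) = Σ P(x) log₂(P(x) / (1/4))
           = Σ P(x) log₂(P(x)) + log₂(4)
           = log₂(4) - H(P)

H(P) = -Σ P(x) log₂(P(x)):
  -P(1)·log₂(P(1)) = -(0.3234)·log₂(0.3234) = 0.52669
  -P(2)·log₂(P(2)) = -(0.1743)·log₂(0.1743) = 0.43930
  -P(3)·log₂(P(3)) = -(0.2261)·log₂(0.2261) = 0.48498
  -P(4)·log₂(P(4)) = -(0.2762)·log₂(0.2762) = 0.51269
H(P) = 0.52669 + 0.43930 + 0.48498 + 0.51269 = 1.96366 bits

log₂(4) = 2.00000 bits

D_KL(P||U) = 2.00000 - 1.96366 = 0.03634 ≈ 0.0363 bits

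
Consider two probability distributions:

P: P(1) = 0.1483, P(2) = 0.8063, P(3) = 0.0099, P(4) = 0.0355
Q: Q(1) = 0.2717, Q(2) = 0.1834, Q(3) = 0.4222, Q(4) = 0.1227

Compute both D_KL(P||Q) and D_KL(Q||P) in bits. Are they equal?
D_KL(P||Q) = 1.4759 bits, D_KL(Q||P) = 2.3510 bits. No, they are not equal.

D_KL(P||Q) = Σ P(x) log₂(P(x)/Q(x))

Computing term by term:
  P(1)·log₂(P(1)/Q(1)) = 0.1483·log₂(0.1483/0.2717) = -0.12954
  P(2)·log₂(P(2)/Q(2)) = 0.8063·log₂(0.8063/0.1834) = 1.72252
  P(3)·log₂(P(3)/Q(3)) = 0.0099·log₂(0.0099/0.4222) = -0.05360
  P(4)·log₂(P(4)/Q(4)) = 0.0355·log₂(0.0355/0.1227) = -0.06352

D_KL(P||Q) = -0.12954 + 1.72252 - 0.05360 - 0.06352 = 1.47586 ≈ 1.4759 bits

D_KL(Q||P) = Σ Q(x) log₂(Q(x)/P(x))

Computing term by term:
  Q(1)·log₂(Q(1)/P(1)) = 0.2717·log₂(0.2717/0.1483) = 0.23733
  Q(2)·log₂(Q(2)/P(2)) = 0.1834·log₂(0.1834/0.8063) = -0.39180
  Q(3)·log₂(Q(3)/P(3)) = 0.4222·log₂(0.4222/0.0099) = 2.28594
  Q(4)·log₂(Q(4)/P(4)) = 0.1227·log₂(0.1227/0.0355) = 0.21954

D_KL(Q||P) = 0.23733 - 0.39180 + 2.28594 + 0.21954 = 2.35101 ≈ 2.3510 bits

These are NOT equal (difference: 0.8751 bits). KL divergence is asymmetric: D_KL(P||Q) ≠ D_KL(Q||P) in general.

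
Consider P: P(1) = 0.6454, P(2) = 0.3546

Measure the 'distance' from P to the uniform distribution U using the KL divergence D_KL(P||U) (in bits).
0.0619 bits

U(i) = 1/2 for all i

D_KL(P||U) = Σ P(x) log₂(P(x) / (1/2))
           = Σ P(x) log₂(P(x)) + log₂(2)
           = log₂(2) - H(P)

H(P) = -Σ P(x) log₂(P(x)):
  -P(1)·log₂(P(1)) = -(0.6454)·log₂(0.6454) = 0.40772
  -P(2)·log₂(P(2)) = -(0.3546)·log₂(0.3546) = 0.53039
H(P) = 0.40772 + 0.53039 = 0.93811 bits

log₂(2) = 1.00000 bits

D_KL(P||U) = 1.00000 - 0.93811 = 0.06189 ≈ 0.0619 bits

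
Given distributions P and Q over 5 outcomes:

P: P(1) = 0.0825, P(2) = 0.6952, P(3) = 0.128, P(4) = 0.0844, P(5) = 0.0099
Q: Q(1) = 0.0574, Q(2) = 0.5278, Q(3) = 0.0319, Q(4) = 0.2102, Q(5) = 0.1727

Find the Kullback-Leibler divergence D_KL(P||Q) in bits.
0.4241 bits

D_KL(P||Q) = Σ P(x) log₂(P(x)/Q(x))

Computing term by term:
  P(1)·log₂(P(1)/Q(1)) = 0.0825·log₂(0.0825/0.0574) = 0.04318
  P(2)·log₂(P(2)/Q(2)) = 0.6952·log₂(0.6952/0.5278) = 0.27630
  P(3)·log₂(P(3)/Q(3)) = 0.128·log₂(0.128/0.0319) = 0.25658
  P(4)·log₂(P(4)/Q(4)) = 0.0844·log₂(0.0844/0.2102) = -0.11111
  P(5)·log₂(P(5)/Q(5)) = 0.0099·log₂(0.0099/0.1727) = -0.04083

D_KL(P||Q) = 0.04318 + 0.27630 + 0.25658 - 0.11111 - 0.04083 = 0.42412 ≈ 0.4241 bits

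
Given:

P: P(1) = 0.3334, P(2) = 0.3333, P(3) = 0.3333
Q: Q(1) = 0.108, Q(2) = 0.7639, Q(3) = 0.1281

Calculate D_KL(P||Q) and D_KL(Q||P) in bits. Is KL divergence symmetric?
D_KL(P||Q) = 0.6032 bits, D_KL(Q||P) = 0.5617 bits. No, KL divergence is not symmetric.

D_KL(P||Q) = Σ P(x) log₂(P(x)/Q(x))

Computing term by term:
  P(1)·log₂(P(1)/Q(1)) = 0.3334·log₂(0.3334/0.108) = 0.54218
  P(2)·log₂(P(2)/Q(2)) = 0.3333·log₂(0.3333/0.7639) = -0.39881
  P(3)·log₂(P(3)/Q(3)) = 0.3333·log₂(0.3333/0.1281) = 0.45980

D_KL(P||Q) = 0.54218 - 0.39881 + 0.45980 = 0.60317 ≈ 0.6032 bits

D_KL(Q||P) = Σ Q(x) log₂(Q(x)/P(x))

Computing term by term:
  Q(1)·log₂(Q(1)/P(1)) = 0.108·log₂(0.108/0.3334) = -0.17563
  Q(2)·log₂(Q(2)/P(2)) = 0.7639·log₂(0.7639/0.3333) = 0.91405
  Q(3)·log₂(Q(3)/P(3)) = 0.1281·log₂(0.1281/0.3333) = -0.17672

D_KL(Q||P) = -0.17563 + 0.91405 - 0.17672 = 0.56170 ≈ 0.5617 bits

These are NOT equal (difference: 0.0415 bits). KL divergence is asymmetric: D_KL(P||Q) ≠ D_KL(Q||P) in general.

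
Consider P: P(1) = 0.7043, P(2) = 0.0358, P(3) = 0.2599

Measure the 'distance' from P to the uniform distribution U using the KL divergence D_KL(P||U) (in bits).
0.5516 bits

U(i) = 1/3 for all i

D_KL(P||U) = Σ P(x) log₂(P(x) / (1/3))
           = Σ P(x) log₂(P(x)) + log₂(3)
           = log₂(3) - H(P)

H(P) = -Σ P(x) log₂(P(x)):
  -P(1)·log₂(P(1)) = -(0.7043)·log₂(0.7043) = 0.35619
  -P(2)·log₂(P(2)) = -(0.0358)·log₂(0.0358) = 0.17198
  -P(3)·log₂(P(3)) = -(0.2599)·log₂(0.2599) = 0.50524
H(P) = 0.35619 + 0.17198 + 0.50524 = 1.03341 bits

log₂(3) = 1.58496 bits

D_KL(P||U) = 1.58496 - 1.03341 = 0.55155 ≈ 0.5516 bits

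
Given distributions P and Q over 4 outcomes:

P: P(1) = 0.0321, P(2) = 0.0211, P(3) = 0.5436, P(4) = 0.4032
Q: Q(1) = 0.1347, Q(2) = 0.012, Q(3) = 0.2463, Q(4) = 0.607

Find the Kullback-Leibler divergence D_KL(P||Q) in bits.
0.3337 bits

D_KL(P||Q) = Σ P(x) log₂(P(x)/Q(x))

Computing term by term:
  P(1)·log₂(P(1)/Q(1)) = 0.0321·log₂(0.0321/0.1347) = -0.06642
  P(2)·log₂(P(2)/Q(2)) = 0.0211·log₂(0.0211/0.012) = 0.01718
  P(3)·log₂(P(3)/Q(3)) = 0.5436·log₂(0.5436/0.2463) = 0.62086
  P(4)·log₂(P(4)/Q(4)) = 0.4032·log₂(0.4032/0.607) = -0.23797

D_KL(P||Q) = -0.06642 + 0.01718 + 0.62086 - 0.23797 = 0.33365 ≈ 0.3337 bits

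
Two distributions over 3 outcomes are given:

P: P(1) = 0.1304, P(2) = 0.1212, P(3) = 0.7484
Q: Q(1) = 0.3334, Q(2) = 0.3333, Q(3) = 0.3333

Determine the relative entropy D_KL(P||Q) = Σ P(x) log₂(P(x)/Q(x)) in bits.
0.5199 bits

D_KL(P||Q) = Σ P(x) log₂(P(x)/Q(x))

Computing term by term:
  P(1)·log₂(P(1)/Q(1)) = 0.1304·log₂(0.1304/0.3334) = -0.17660
  P(2)·log₂(P(2)/Q(2)) = 0.1212·log₂(0.1212/0.3333) = -0.17688
  P(3)·log₂(P(3)/Q(3)) = 0.7484·log₂(0.7484/0.3333) = 0.87337

D_KL(P||Q) = -0.17660 - 0.17688 + 0.87337 = 0.51989 ≈ 0.5199 bits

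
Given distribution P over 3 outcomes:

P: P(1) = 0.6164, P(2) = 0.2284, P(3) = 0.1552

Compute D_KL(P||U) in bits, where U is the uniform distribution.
0.2510 bits

U(i) = 1/3 for all i

D_KL(P||U) = Σ P(x) log₂(P(x) / (1/3))
           = Σ P(x) log₂(P(x)) + log₂(3)
           = log₂(3) - H(P)

H(P) = -Σ P(x) log₂(P(x)):
  -P(1)·log₂(P(1)) = -(0.6164)·log₂(0.6164) = 0.43028
  -P(2)·log₂(P(2)) = -(0.2284)·log₂(0.2284) = 0.48658
  -P(3)·log₂(P(3)) = -(0.1552)·log₂(0.1552) = 0.41715
H(P) = 0.43028 + 0.48658 + 0.41715 = 1.33401 bits

log₂(3) = 1.58496 bits

D_KL(P||U) = 1.58496 - 1.33401 = 0.25095 ≈ 0.2510 bits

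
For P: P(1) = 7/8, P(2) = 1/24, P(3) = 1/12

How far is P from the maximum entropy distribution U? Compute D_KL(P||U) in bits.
0.9266 bits

U(i) = 1/3 for all i

D_KL(P||U) = Σ P(x) log₂(P(x) / (1/3))
           = Σ P(x) log₂(P(x)) + log₂(3)
           = log₂(3) - H(P)

H(P) = -Σ P(x) log₂(P(x)):
  -P(1)·log₂(P(1)) = -(7/8)·log₂(7/8) = 0.16856
  -P(2)·log₂(P(2)) = -(1/24)·log₂(1/24) = 0.19104
  -P(3)·log₂(P(3)) = -(1/12)·log₂(1/12) = 0.29875
H(P) = 0.16856 + 0.19104 + 0.29875 = 0.65835 bits

log₂(3) = 1.58496 bits

D_KL(P||U) = 1.58496 - 0.65835 = 0.92661 ≈ 0.9266 bits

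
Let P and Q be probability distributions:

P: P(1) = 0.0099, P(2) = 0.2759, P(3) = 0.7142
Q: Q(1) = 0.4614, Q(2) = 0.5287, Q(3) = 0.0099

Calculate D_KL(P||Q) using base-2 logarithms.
4.0948 bits

D_KL(P||Q) = Σ P(x) log₂(P(x)/Q(x))

Computing term by term:
  P(1)·log₂(P(1)/Q(1)) = 0.0099·log₂(0.0099/0.4614) = -0.05487
  P(2)·log₂(P(2)/Q(2)) = 0.2759·log₂(0.2759/0.5287) = -0.25888
  P(3)·log₂(P(3)/Q(3)) = 0.7142·log₂(0.7142/0.0099) = 4.40858

D_KL(P||Q) = -0.05487 - 0.25888 + 4.40858 = 4.09483 ≈ 4.0948 bits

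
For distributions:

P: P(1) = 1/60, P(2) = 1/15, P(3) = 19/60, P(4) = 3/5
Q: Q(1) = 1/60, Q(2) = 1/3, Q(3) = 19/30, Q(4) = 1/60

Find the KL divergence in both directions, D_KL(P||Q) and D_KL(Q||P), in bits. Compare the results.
D_KL(P||Q) = 2.6305 bits, D_KL(Q||P) = 1.3211 bits. D_KL(P||Q) is larger than D_KL(Q||P) by 1.3094 bits; the two directions differ.

D_KL(P||Q) = Σ P(x) log₂(P(x)/Q(x))

Computing term by term:
  P(1)·log₂(P(1)/Q(1)) = (1/60)·log₂((1/60)/(1/60)) = 0.00000
  P(2)·log₂(P(2)/Q(2)) = (1/15)·log₂((1/15)/(1/3)) = -0.15480
  P(3)·log₂(P(3)/Q(3)) = (19/60)·log₂((19/60)/(19/30)) = -0.31667
  P(4)·log₂(P(4)/Q(4)) = (3/5)·log₂((3/5)/(1/60)) = 3.10196

D_KL(P||Q) = 0.00000 - 0.15480 - 0.31667 + 3.10196 = 2.63049 ≈ 2.6305 bits

D_KL(Q||P) = Σ Q(x) log₂(Q(x)/P(x))

Computing term by term:
  Q(1)·log₂(Q(1)/P(1)) = (1/60)·log₂((1/60)/(1/60)) = 0.00000
  Q(2)·log₂(Q(2)/P(2)) = (1/3)·log₂((1/3)/(1/15)) = 0.77398
  Q(3)·log₂(Q(3)/P(3)) = (19/30)·log₂((19/30)/(19/60)) = 0.63333
  Q(4)·log₂(Q(4)/P(4)) = (1/60)·log₂((1/60)/(3/5)) = -0.08617

D_KL(Q||P) = 0.00000 + 0.77398 + 0.63333 - 0.08617 = 1.32114 ≈ 1.3211 bits

These are NOT equal (difference: 1.3094 bits). KL divergence is asymmetric: D_KL(P||Q) ≠ D_KL(Q||P) in general.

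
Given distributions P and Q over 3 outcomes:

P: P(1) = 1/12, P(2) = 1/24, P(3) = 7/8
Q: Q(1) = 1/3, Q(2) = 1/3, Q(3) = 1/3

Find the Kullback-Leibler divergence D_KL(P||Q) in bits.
0.9266 bits

D_KL(P||Q) = Σ P(x) log₂(P(x)/Q(x))

Computing term by term:
  P(1)·log₂(P(1)/Q(1)) = (1/12)·log₂((1/12)/(1/3)) = -0.16667
  P(2)·log₂(P(2)/Q(2)) = (1/24)·log₂((1/24)/(1/3)) = -0.12500
  P(3)·log₂(P(3)/Q(3)) = (7/8)·log₂((7/8)/(1/3)) = 1.21828

D_KL(P||Q) = -0.16667 - 0.12500 + 1.21828 = 0.92661 ≈ 0.9266 bits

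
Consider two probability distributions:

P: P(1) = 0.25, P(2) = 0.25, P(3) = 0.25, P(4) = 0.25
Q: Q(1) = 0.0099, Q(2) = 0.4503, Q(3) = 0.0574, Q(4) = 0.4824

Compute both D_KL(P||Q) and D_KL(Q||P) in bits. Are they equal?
D_KL(P||Q) = 1.2460 bits, D_KL(Q||P) = 0.6718 bits. No, they are not equal.

D_KL(P||Q) = Σ P(x) log₂(P(x)/Q(x))

Computing term by term:
  P(1)·log₂(P(1)/Q(1)) = 0.25·log₂(0.25/0.0099) = 1.16459
  P(2)·log₂(P(2)/Q(2)) = 0.25·log₂(0.25/0.4503) = -0.21224
  P(3)·log₂(P(3)/Q(3)) = 0.25·log₂(0.25/0.0574) = 0.53070
  P(4)·log₂(P(4)/Q(4)) = 0.25·log₂(0.25/0.4824) = -0.23708

D_KL(P||Q) = 1.16459 - 0.21224 + 0.53070 - 0.23708 = 1.24597 ≈ 1.2460 bits

D_KL(Q||P) = Σ Q(x) log₂(Q(x)/P(x))

Computing term by term:
  Q(1)·log₂(Q(1)/P(1)) = 0.0099·log₂(0.0099/0.25) = -0.04612
  Q(2)·log₂(Q(2)/P(2)) = 0.4503·log₂(0.4503/0.25) = 0.38229
  Q(3)·log₂(Q(3)/P(3)) = 0.0574·log₂(0.0574/0.25) = -0.12185
  Q(4)·log₂(Q(4)/P(4)) = 0.4824·log₂(0.4824/0.25) = 0.45746

D_KL(Q||P) = -0.04612 + 0.38229 - 0.12185 + 0.45746 = 0.67178 ≈ 0.6718 bits

These are NOT equal (difference: 0.5742 bits). KL divergence is asymmetric: D_KL(P||Q) ≠ D_KL(Q||P) in general.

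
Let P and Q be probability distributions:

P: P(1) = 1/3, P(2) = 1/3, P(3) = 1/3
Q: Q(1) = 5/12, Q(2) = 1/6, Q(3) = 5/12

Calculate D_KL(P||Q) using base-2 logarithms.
0.1187 bits

D_KL(P||Q) = Σ P(x) log₂(P(x)/Q(x))

Computing term by term:
  P(1)·log₂(P(1)/Q(1)) = (1/3)·log₂((1/3)/(5/12)) = -0.10731
  P(2)·log₂(P(2)/Q(2)) = (1/3)·log₂((1/3)/(1/6)) = 0.33333
  P(3)·log₂(P(3)/Q(3)) = (1/3)·log₂((1/3)/(5/12)) = -0.10731

D_KL(P||Q) = -0.10731 + 0.33333 - 0.10731 = 0.11871 ≈ 0.1187 bits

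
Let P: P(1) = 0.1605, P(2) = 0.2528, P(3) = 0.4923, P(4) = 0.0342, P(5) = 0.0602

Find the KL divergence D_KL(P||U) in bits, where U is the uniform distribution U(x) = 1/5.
0.4828 bits

U(i) = 1/5 for all i

D_KL(P||U) = Σ P(x) log₂(P(x) / (1/5))
           = Σ P(x) log₂(P(x)) + log₂(5)
           = log₂(5) - H(P)

H(P) = -Σ P(x) log₂(P(x)):
  -P(1)·log₂(P(1)) = -(0.1605)·log₂(0.1605) = 0.42362
  -P(2)·log₂(P(2)) = -(0.2528)·log₂(0.2528) = 0.50154
  -P(3)·log₂(P(3)) = -(0.4923)·log₂(0.4923) = 0.50332
  -P(4)·log₂(P(4)) = -(0.0342)·log₂(0.0342) = 0.16655
  -P(5)·log₂(P(5)) = -(0.0602)·log₂(0.0602) = 0.24406
H(P) = 0.42362 + 0.50154 + 0.50332 + 0.16655 + 0.24406 = 1.83909 bits

log₂(5) = 2.32193 bits

D_KL(P||U) = 2.32193 - 1.83909 = 0.48284 ≈ 0.4828 bits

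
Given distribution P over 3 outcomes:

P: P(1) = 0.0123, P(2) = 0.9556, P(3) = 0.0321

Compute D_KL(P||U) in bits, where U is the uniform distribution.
1.2850 bits

U(i) = 1/3 for all i

D_KL(P||U) = Σ P(x) log₂(P(x) / (1/3))
           = Σ P(x) log₂(P(x)) + log₂(3)
           = log₂(3) - H(P)

H(P) = -Σ P(x) log₂(P(x)):
  -P(1)·log₂(P(1)) = -(0.0123)·log₂(0.0123) = 0.07805
  -P(2)·log₂(P(2)) = -(0.9556)·log₂(0.9556) = 0.06261
  -P(3)·log₂(P(3)) = -(0.0321)·log₂(0.0321) = 0.15926
H(P) = 0.07805 + 0.06261 + 0.15926 = 0.29992 bits

log₂(3) = 1.58496 bits

D_KL(P||U) = 1.58496 - 0.29992 = 1.28504 ≈ 1.2850 bits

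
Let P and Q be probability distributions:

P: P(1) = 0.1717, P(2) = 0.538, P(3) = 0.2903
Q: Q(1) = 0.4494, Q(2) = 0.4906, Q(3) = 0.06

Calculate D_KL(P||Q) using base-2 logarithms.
0.4935 bits

D_KL(P||Q) = Σ P(x) log₂(P(x)/Q(x))

Computing term by term:
  P(1)·log₂(P(1)/Q(1)) = 0.1717·log₂(0.1717/0.4494) = -0.23834
  P(2)·log₂(P(2)/Q(2)) = 0.538·log₂(0.538/0.4906) = 0.07159
  P(3)·log₂(P(3)/Q(3)) = 0.2903·log₂(0.2903/0.06) = 0.66029

D_KL(P||Q) = -0.23834 + 0.07159 + 0.66029 = 0.49354 ≈ 0.4935 bits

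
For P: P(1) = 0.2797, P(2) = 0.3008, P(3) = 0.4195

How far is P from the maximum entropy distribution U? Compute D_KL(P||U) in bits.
0.0238 bits

U(i) = 1/3 for all i

D_KL(P||U) = Σ P(x) log₂(P(x) / (1/3))
           = Σ P(x) log₂(P(x)) + log₂(3)
           = log₂(3) - H(P)

H(P) = -Σ P(x) log₂(P(x)):
  -P(1)·log₂(P(1)) = -(0.2797)·log₂(0.2797) = 0.51410
  -P(2)·log₂(P(2)) = -(0.3008)·log₂(0.3008) = 0.52132
  -P(3)·log₂(P(3)) = -(0.4195)·log₂(0.4195) = 0.52574
H(P) = 0.51410 + 0.52132 + 0.52574 = 1.56116 bits

log₂(3) = 1.58496 bits

D_KL(P||U) = 1.58496 - 1.56116 = 0.02380 ≈ 0.0238 bits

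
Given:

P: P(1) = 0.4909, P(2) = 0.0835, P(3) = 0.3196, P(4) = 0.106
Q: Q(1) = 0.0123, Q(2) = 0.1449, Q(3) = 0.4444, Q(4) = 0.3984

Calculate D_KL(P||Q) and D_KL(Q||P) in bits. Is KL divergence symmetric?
D_KL(P||Q) = 2.1901 bits, D_KL(Q||P) = 1.0222 bits. No, KL divergence is not symmetric.

D_KL(P||Q) = Σ P(x) log₂(P(x)/Q(x))

Computing term by term:
  P(1)·log₂(P(1)/Q(1)) = 0.4909·log₂(0.4909/0.0123) = 2.61095
  P(2)·log₂(P(2)/Q(2)) = 0.0835·log₂(0.0835/0.1449) = -0.06640
  P(3)·log₂(P(3)/Q(3)) = 0.3196·log₂(0.3196/0.4444) = -0.15200
  P(4)·log₂(P(4)/Q(4)) = 0.106·log₂(0.106/0.3984) = -0.20248

D_KL(P||Q) = 2.61095 - 0.06640 - 0.15200 - 0.20248 = 2.19007 ≈ 2.1901 bits

D_KL(Q||P) = Σ Q(x) log₂(Q(x)/P(x))

Computing term by term:
  Q(1)·log₂(Q(1)/P(1)) = 0.0123·log₂(0.0123/0.4909) = -0.06542
  Q(2)·log₂(Q(2)/P(2)) = 0.1449·log₂(0.1449/0.0835) = 0.11523
  Q(3)·log₂(Q(3)/P(3)) = 0.4444·log₂(0.4444/0.3196) = 0.21135
  Q(4)·log₂(Q(4)/P(4)) = 0.3984·log₂(0.3984/0.106) = 0.76101

D_KL(Q||P) = -0.06542 + 0.11523 + 0.21135 + 0.76101 = 1.02217 ≈ 1.0222 bits

These are NOT equal (difference: 1.1679 bits). KL divergence is asymmetric: D_KL(P||Q) ≠ D_KL(Q||P) in general.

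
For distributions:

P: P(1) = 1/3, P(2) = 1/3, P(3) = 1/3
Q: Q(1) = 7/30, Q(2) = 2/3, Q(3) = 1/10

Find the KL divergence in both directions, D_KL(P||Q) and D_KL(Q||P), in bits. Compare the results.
D_KL(P||Q) = 0.4172 bits, D_KL(Q||P) = 0.3729 bits. D_KL(P||Q) is larger than D_KL(Q||P) by 0.0443 bits; the two directions differ.

D_KL(P||Q) = Σ P(x) log₂(P(x)/Q(x))

Computing term by term:
  P(1)·log₂(P(1)/Q(1)) = (1/3)·log₂((1/3)/(7/30)) = 0.17152
  P(2)·log₂(P(2)/Q(2)) = (1/3)·log₂((1/3)/(2/3)) = -0.33333
  P(3)·log₂(P(3)/Q(3)) = (1/3)·log₂((1/3)/(1/10)) = 0.57899

D_KL(P||Q) = 0.17152 - 0.33333 + 0.57899 = 0.41718 ≈ 0.4172 bits

D_KL(Q||P) = Σ Q(x) log₂(Q(x)/P(x))

Computing term by term:
  Q(1)·log₂(Q(1)/P(1)) = (7/30)·log₂((7/30)/(1/3)) = -0.12007
  Q(2)·log₂(Q(2)/P(2)) = (2/3)·log₂((2/3)/(1/3)) = 0.66667
  Q(3)·log₂(Q(3)/P(3)) = (1/10)·log₂((1/10)/(1/3)) = -0.17370

D_KL(Q||P) = -0.12007 + 0.66667 - 0.17370 = 0.37290 ≈ 0.3729 bits

These are NOT equal (difference: 0.0443 bits). KL divergence is asymmetric: D_KL(P||Q) ≠ D_KL(Q||P) in general.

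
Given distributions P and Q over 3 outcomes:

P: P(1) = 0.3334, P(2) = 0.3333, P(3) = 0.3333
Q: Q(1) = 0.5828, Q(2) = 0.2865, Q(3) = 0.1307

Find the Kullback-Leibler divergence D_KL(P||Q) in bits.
0.2543 bits

D_KL(P||Q) = Σ P(x) log₂(P(x)/Q(x))

Computing term by term:
  P(1)·log₂(P(1)/Q(1)) = 0.3334·log₂(0.3334/0.5828) = -0.26864
  P(2)·log₂(P(2)/Q(2)) = 0.3333·log₂(0.3333/0.2865) = 0.07275
  P(3)·log₂(P(3)/Q(3)) = 0.3333·log₂(0.3333/0.1307) = 0.45014

D_KL(P||Q) = -0.26864 + 0.07275 + 0.45014 = 0.25425 ≈ 0.2543 bits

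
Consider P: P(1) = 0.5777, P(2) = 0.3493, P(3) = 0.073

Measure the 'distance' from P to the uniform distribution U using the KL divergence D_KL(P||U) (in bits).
0.3220 bits

U(i) = 1/3 for all i

D_KL(P||U) = Σ P(x) log₂(P(x) / (1/3))
           = Σ P(x) log₂(P(x)) + log₂(3)
           = log₂(3) - H(P)

H(P) = -Σ P(x) log₂(P(x)):
  -P(1)·log₂(P(1)) = -(0.5777)·log₂(0.5777) = 0.45731
  -P(2)·log₂(P(2)) = -(0.3493)·log₂(0.3493) = 0.53005
  -P(3)·log₂(P(3)) = -(0.073)·log₂(0.073) = 0.27565
H(P) = 0.45731 + 0.53005 + 0.27565 = 1.26301 bits

log₂(3) = 1.58496 bits

D_KL(P||U) = 1.58496 - 1.26301 = 0.32195 ≈ 0.3220 bits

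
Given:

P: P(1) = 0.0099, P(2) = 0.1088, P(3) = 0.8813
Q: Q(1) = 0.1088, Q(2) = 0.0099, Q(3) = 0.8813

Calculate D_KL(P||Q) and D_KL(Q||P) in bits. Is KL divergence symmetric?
D_KL(P||Q) = 0.3420 bits, D_KL(Q||P) = 0.3420 bits. The two values coincide for this particular pair, but no — KL divergence is not symmetric in general.

D_KL(P||Q) = Σ P(x) log₂(P(x)/Q(x))

Computing term by term:
  P(1)·log₂(P(1)/Q(1)) = 0.0099·log₂(0.0099/0.1088) = -0.03424
  P(2)·log₂(P(2)/Q(2)) = 0.1088·log₂(0.1088/0.0099) = 0.37624
  P(3)·log₂(P(3)/Q(3)) = 0.8813·log₂(0.8813/0.8813) = 0.00000

D_KL(P||Q) = -0.03424 + 0.37624 + 0.00000 = 0.34200 ≈ 0.3420 bits

D_KL(Q||P) = Σ Q(x) log₂(Q(x)/P(x))

Computing term by term:
  Q(1)·log₂(Q(1)/P(1)) = 0.1088·log₂(0.1088/0.0099) = 0.37624
  Q(2)·log₂(Q(2)/P(2)) = 0.0099·log₂(0.0099/0.1088) = -0.03424
  Q(3)·log₂(Q(3)/P(3)) = 0.8813·log₂(0.8813/0.8813) = 0.00000

D_KL(Q||P) = 0.37624 - 0.03424 + 0.00000 = 0.34200 ≈ 0.3420 bits

These ARE equal here. Q is P with outcomes relabeled (Q(1) = P(2), Q(2) = P(1)) by a relabeling that is its own inverse, so the two sums contain exactly the same terms in a different order. This is a special case — KL divergence is not symmetric in general: D_KL(P||Q) ≠ D_KL(Q||P) for most P, Q.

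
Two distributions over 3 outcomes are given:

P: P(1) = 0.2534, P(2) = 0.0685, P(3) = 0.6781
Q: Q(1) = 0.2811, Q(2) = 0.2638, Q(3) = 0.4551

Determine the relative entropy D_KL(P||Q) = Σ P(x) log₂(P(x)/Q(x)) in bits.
0.2189 bits

D_KL(P||Q) = Σ P(x) log₂(P(x)/Q(x))

Computing term by term:
  P(1)·log₂(P(1)/Q(1)) = 0.2534·log₂(0.2534/0.2811) = -0.03793
  P(2)·log₂(P(2)/Q(2)) = 0.0685·log₂(0.0685/0.2638) = -0.13325
  P(3)·log₂(P(3)/Q(3)) = 0.6781·log₂(0.6781/0.4551) = 0.39012

D_KL(P||Q) = -0.03793 - 0.13325 + 0.39012 = 0.21894 ≈ 0.2189 bits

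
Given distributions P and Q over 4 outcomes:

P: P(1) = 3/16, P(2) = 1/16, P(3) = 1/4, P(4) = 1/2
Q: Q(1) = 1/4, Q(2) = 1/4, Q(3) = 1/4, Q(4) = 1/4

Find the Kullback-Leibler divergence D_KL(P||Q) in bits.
0.2972 bits

D_KL(P||Q) = Σ P(x) log₂(P(x)/Q(x))

Computing term by term:
  P(1)·log₂(P(1)/Q(1)) = (3/16)·log₂((3/16)/(1/4)) = -0.07782
  P(2)·log₂(P(2)/Q(2)) = (1/16)·log₂((1/16)/(1/4)) = -0.12500
  P(3)·log₂(P(3)/Q(3)) = (1/4)·log₂((1/4)/(1/4)) = 0.00000
  P(4)·log₂(P(4)/Q(4)) = (1/2)·log₂((1/2)/(1/4)) = 0.50000

D_KL(P||Q) = -0.07782 - 0.12500 + 0.00000 + 0.50000 = 0.29718 ≈ 0.2972 bits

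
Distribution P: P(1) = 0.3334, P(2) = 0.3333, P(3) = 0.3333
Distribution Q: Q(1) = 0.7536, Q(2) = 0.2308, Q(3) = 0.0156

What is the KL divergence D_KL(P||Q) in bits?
1.2567 bits

D_KL(P||Q) = Σ P(x) log₂(P(x)/Q(x))

Computing term by term:
  P(1)·log₂(P(1)/Q(1)) = 0.3334·log₂(0.3334/0.7536) = -0.39226
  P(2)·log₂(P(2)/Q(2)) = 0.3333·log₂(0.3333/0.2308) = 0.17671
  P(3)·log₂(P(3)/Q(3)) = 0.3333·log₂(0.3333/0.0156) = 1.47225

D_KL(P||Q) = -0.39226 + 0.17671 + 1.47225 = 1.25670 ≈ 1.2567 bits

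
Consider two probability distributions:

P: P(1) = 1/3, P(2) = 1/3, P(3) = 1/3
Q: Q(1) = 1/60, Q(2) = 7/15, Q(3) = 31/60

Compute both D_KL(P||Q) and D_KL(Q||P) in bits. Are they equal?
D_KL(P||Q) = 1.0681 bits, D_KL(Q||P) = 0.4812 bits. No, they are not equal.

D_KL(P||Q) = Σ P(x) log₂(P(x)/Q(x))

Computing term by term:
  P(1)·log₂(P(1)/Q(1)) = (1/3)·log₂((1/3)/(1/60)) = 1.44064
  P(2)·log₂(P(2)/Q(2)) = (1/3)·log₂((1/3)/(7/15)) = -0.16181
  P(3)·log₂(P(3)/Q(3)) = (1/3)·log₂((1/3)/(31/60)) = -0.21076

D_KL(P||Q) = 1.44064 - 0.16181 - 0.21076 = 1.06807 ≈ 1.0681 bits

D_KL(Q||P) = Σ Q(x) log₂(Q(x)/P(x))

Computing term by term:
  Q(1)·log₂(Q(1)/P(1)) = (1/60)·log₂((1/60)/(1/3)) = -0.07203
  Q(2)·log₂(Q(2)/P(2)) = (7/15)·log₂((7/15)/(1/3)) = 0.22653
  Q(3)·log₂(Q(3)/P(3)) = (31/60)·log₂((31/60)/(1/3)) = 0.32667

D_KL(Q||P) = -0.07203 + 0.22653 + 0.32667 = 0.48117 ≈ 0.4812 bits

These are NOT equal (difference: 0.5869 bits). KL divergence is asymmetric: D_KL(P||Q) ≠ D_KL(Q||P) in general.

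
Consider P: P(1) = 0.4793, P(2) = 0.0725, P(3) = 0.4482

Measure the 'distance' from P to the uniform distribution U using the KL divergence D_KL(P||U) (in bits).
0.2830 bits

U(i) = 1/3 for all i

D_KL(P||U) = Σ P(x) log₂(P(x) / (1/3))
           = Σ P(x) log₂(P(x)) + log₂(3)
           = log₂(3) - H(P)

H(P) = -Σ P(x) log₂(P(x)):
  -P(1)·log₂(P(1)) = -(0.4793)·log₂(0.4793) = 0.50854
  -P(2)·log₂(P(2)) = -(0.0725)·log₂(0.0725) = 0.27448
  -P(3)·log₂(P(3)) = -(0.4482)·log₂(0.4482) = 0.51892
H(P) = 0.50854 + 0.27448 + 0.51892 = 1.30194 bits

log₂(3) = 1.58496 bits

D_KL(P||U) = 1.58496 - 1.30194 = 0.28302 ≈ 0.2830 bits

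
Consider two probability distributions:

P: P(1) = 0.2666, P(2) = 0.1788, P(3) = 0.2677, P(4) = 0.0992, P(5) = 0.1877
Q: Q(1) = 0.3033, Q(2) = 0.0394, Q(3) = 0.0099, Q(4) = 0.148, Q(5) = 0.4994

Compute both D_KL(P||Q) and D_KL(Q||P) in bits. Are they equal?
D_KL(P||Q) = 1.2918 bits, D_KL(Q||P) = 0.7138 bits. No, they are not equal.

D_KL(P||Q) = Σ P(x) log₂(P(x)/Q(x))

Computing term by term:
  P(1)·log₂(P(1)/Q(1)) = 0.2666·log₂(0.2666/0.3033) = -0.04961
  P(2)·log₂(P(2)/Q(2)) = 0.1788·log₂(0.1788/0.0394) = 0.39016
  P(3)·log₂(P(3)/Q(3)) = 0.2677·log₂(0.2677/0.0099) = 1.27346
  P(4)·log₂(P(4)/Q(4)) = 0.0992·log₂(0.0992/0.148) = -0.05726
  P(5)·log₂(P(5)/Q(5)) = 0.1877·log₂(0.1877/0.4994) = -0.26499

D_KL(P||Q) = -0.04961 + 0.39016 + 1.27346 - 0.05726 - 0.26499 = 1.29176 ≈ 1.2918 bits

D_KL(Q||P) = Σ Q(x) log₂(Q(x)/P(x))

Computing term by term:
  Q(1)·log₂(Q(1)/P(1)) = 0.3033·log₂(0.3033/0.2666) = 0.05643
  Q(2)·log₂(Q(2)/P(2)) = 0.0394·log₂(0.0394/0.1788) = -0.08597
  Q(3)·log₂(Q(3)/P(3)) = 0.0099·log₂(0.0099/0.2677) = -0.04709
  Q(4)·log₂(Q(4)/P(4)) = 0.148·log₂(0.148/0.0992) = 0.08542
  Q(5)·log₂(Q(5)/P(5)) = 0.4994·log₂(0.4994/0.1877) = 0.70504

D_KL(Q||P) = 0.05643 - 0.08597 - 0.04709 + 0.08542 + 0.70504 = 0.71383 ≈ 0.7138 bits

These are NOT equal (difference: 0.5780 bits). KL divergence is asymmetric: D_KL(P||Q) ≠ D_KL(Q||P) in general.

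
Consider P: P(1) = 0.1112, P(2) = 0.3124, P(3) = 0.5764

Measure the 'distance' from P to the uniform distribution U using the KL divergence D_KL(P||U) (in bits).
0.2501 bits

U(i) = 1/3 for all i

D_KL(P||U) = Σ P(x) log₂(P(x) / (1/3))
           = Σ P(x) log₂(P(x)) + log₂(3)
           = log₂(3) - H(P)

H(P) = -Σ P(x) log₂(P(x)):
  -P(1)·log₂(P(1)) = -(0.1112)·log₂(0.1112) = 0.35237
  -P(2)·log₂(P(2)) = -(0.3124)·log₂(0.3124) = 0.52437
  -P(3)·log₂(P(3)) = -(0.5764)·log₂(0.5764) = 0.45816
H(P) = 0.35237 + 0.52437 + 0.45816 = 1.33490 bits

log₂(3) = 1.58496 bits

D_KL(P||U) = 1.58496 - 1.33490 = 0.25006 ≈ 0.2501 bits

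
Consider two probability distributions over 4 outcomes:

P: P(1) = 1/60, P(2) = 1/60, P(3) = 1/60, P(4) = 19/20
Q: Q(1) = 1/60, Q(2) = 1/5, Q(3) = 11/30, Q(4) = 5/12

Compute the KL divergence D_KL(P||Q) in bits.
0.9955 bits

D_KL(P||Q) = Σ P(x) log₂(P(x)/Q(x))

Computing term by term:
  P(1)·log₂(P(1)/Q(1)) = (1/60)·log₂((1/60)/(1/60)) = 0.00000
  P(2)·log₂(P(2)/Q(2)) = (1/60)·log₂((1/60)/(1/5)) = -0.05975
  P(3)·log₂(P(3)/Q(3)) = (1/60)·log₂((1/60)/(11/30)) = -0.07432
  P(4)·log₂(P(4)/Q(4)) = (19/20)·log₂((19/20)/(5/12)) = 1.12958

D_KL(P||Q) = 0.00000 - 0.05975 - 0.07432 + 1.12958 = 0.99551 ≈ 0.9955 bits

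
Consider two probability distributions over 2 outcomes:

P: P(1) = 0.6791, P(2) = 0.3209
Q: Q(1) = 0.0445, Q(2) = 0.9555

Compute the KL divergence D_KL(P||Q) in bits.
2.1649 bits

D_KL(P||Q) = Σ P(x) log₂(P(x)/Q(x))

Computing term by term:
  P(1)·log₂(P(1)/Q(1)) = 0.6791·log₂(0.6791/0.0445) = 2.67005
  P(2)·log₂(P(2)/Q(2)) = 0.3209·log₂(0.3209/0.9555) = -0.50514

D_KL(P||Q) = 2.67005 - 0.50514 = 2.16491 ≈ 2.1649 bits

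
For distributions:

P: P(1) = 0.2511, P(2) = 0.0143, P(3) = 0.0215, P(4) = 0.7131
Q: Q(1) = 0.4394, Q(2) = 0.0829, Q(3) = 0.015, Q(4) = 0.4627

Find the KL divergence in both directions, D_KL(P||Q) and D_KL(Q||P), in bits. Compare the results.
D_KL(P||Q) = 0.2172 bits, D_KL(Q||P) = 0.2684 bits. D_KL(Q||P) is larger than D_KL(P||Q) by 0.0512 bits; the two directions differ.

D_KL(P||Q) = Σ P(x) log₂(P(x)/Q(x))

Computing term by term:
  P(1)·log₂(P(1)/Q(1)) = 0.2511·log₂(0.2511/0.4394) = -0.20271
  P(2)·log₂(P(2)/Q(2)) = 0.0143·log₂(0.0143/0.0829) = -0.03626
  P(3)·log₂(P(3)/Q(3)) = 0.0215·log₂(0.0215/0.015) = 0.01117
  P(4)·log₂(P(4)/Q(4)) = 0.7131·log₂(0.7131/0.4627) = 0.44499

D_KL(P||Q) = -0.20271 - 0.03626 + 0.01117 + 0.44499 = 0.21719 ≈ 0.2172 bits

D_KL(Q||P) = Σ Q(x) log₂(Q(x)/P(x))

Computing term by term:
  Q(1)·log₂(Q(1)/P(1)) = 0.4394·log₂(0.4394/0.2511) = 0.35472
  Q(2)·log₂(Q(2)/P(2)) = 0.0829·log₂(0.0829/0.0143) = 0.21018
  Q(3)·log₂(Q(3)/P(3)) = 0.015·log₂(0.015/0.0215) = -0.00779
  Q(4)·log₂(Q(4)/P(4)) = 0.4627·log₂(0.4627/0.7131) = -0.28874

D_KL(Q||P) = 0.35472 + 0.21018 - 0.00779 - 0.28874 = 0.26837 ≈ 0.2684 bits

These are NOT equal (difference: 0.0512 bits). KL divergence is asymmetric: D_KL(P||Q) ≠ D_KL(Q||P) in general.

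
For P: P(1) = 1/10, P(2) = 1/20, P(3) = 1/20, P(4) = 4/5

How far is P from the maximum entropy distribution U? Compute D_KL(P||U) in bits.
0.9781 bits

U(i) = 1/4 for all i

D_KL(P||U) = Σ P(x) log₂(P(x) / (1/4))
           = Σ P(x) log₂(P(x)) + log₂(4)
           = log₂(4) - H(P)

H(P) = -Σ P(x) log₂(P(x)):
  -P(1)·log₂(P(1)) = -(1/10)·log₂(1/10) = 0.33219
  -P(2)·log₂(P(2)) = -(1/20)·log₂(1/20) = 0.21610
  -P(3)·log₂(P(3)) = -(1/20)·log₂(1/20) = 0.21610
  -P(4)·log₂(P(4)) = -(4/5)·log₂(4/5) = 0.25754
H(P) = 0.33219 + 0.21610 + 0.21610 + 0.25754 = 1.02193 bits

log₂(4) = 2.00000 bits

D_KL(P||U) = 2.00000 - 1.02193 = 0.97807 ≈ 0.9781 bits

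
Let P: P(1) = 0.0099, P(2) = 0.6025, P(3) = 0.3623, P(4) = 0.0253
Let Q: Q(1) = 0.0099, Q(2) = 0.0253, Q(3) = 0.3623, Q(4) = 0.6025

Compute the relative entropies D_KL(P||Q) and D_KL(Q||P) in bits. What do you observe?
D_KL(P||Q) = 2.6400 bits, D_KL(Q||P) = 2.6400 bits. The two directions give the same value here, because Q is a self-inverse relabeling of P; in general KL divergence is asymmetric.

D_KL(P||Q) = Σ P(x) log₂(P(x)/Q(x))

Computing term by term:
  P(1)·log₂(P(1)/Q(1)) = 0.0099·log₂(0.0099/0.0099) = 0.00000
  P(2)·log₂(P(2)/Q(2)) = 0.6025·log₂(0.6025/0.0253) = 2.75569
  P(3)·log₂(P(3)/Q(3)) = 0.3623·log₂(0.3623/0.3623) = 0.00000
  P(4)·log₂(P(4)/Q(4)) = 0.0253·log₂(0.0253/0.6025) = -0.11572

D_KL(P||Q) = 0.00000 + 2.75569 + 0.00000 - 0.11572 = 2.63997 ≈ 2.6400 bits

D_KL(Q||P) = Σ Q(x) log₂(Q(x)/P(x))

Computing term by term:
  Q(1)·log₂(Q(1)/P(1)) = 0.0099·log₂(0.0099/0.0099) = 0.00000
  Q(2)·log₂(Q(2)/P(2)) = 0.0253·log₂(0.0253/0.6025) = -0.11572
  Q(3)·log₂(Q(3)/P(3)) = 0.3623·log₂(0.3623/0.3623) = 0.00000
  Q(4)·log₂(Q(4)/P(4)) = 0.6025·log₂(0.6025/0.0253) = 2.75569

D_KL(Q||P) = 0.00000 - 0.11572 + 0.00000 + 2.75569 = 2.63997 ≈ 2.6400 bits

These ARE equal here. Q is P with outcomes relabeled (Q(2) = P(4), Q(4) = P(2)) by a relabeling that is its own inverse, so the two sums contain exactly the same terms in a different order. This is a special case — KL divergence is not symmetric in general: D_KL(P||Q) ≠ D_KL(Q||P) for most P, Q.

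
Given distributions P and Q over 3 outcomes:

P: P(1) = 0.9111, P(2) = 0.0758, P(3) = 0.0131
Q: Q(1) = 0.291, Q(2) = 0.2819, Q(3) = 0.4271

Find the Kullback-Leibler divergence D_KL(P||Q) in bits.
1.2907 bits

D_KL(P||Q) = Σ P(x) log₂(P(x)/Q(x))

Computing term by term:
  P(1)·log₂(P(1)/Q(1)) = 0.9111·log₂(0.9111/0.291) = 1.50021
  P(2)·log₂(P(2)/Q(2)) = 0.0758·log₂(0.0758/0.2819) = -0.14363
  P(3)·log₂(P(3)/Q(3)) = 0.0131·log₂(0.0131/0.4271) = -0.06585

D_KL(P||Q) = 1.50021 - 0.14363 - 0.06585 = 1.29073 ≈ 1.2907 bits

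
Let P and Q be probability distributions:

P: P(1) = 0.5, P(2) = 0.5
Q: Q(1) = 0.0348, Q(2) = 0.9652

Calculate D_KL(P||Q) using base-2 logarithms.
1.4479 bits

D_KL(P||Q) = Σ P(x) log₂(P(x)/Q(x))

Computing term by term:
  P(1)·log₂(P(1)/Q(1)) = 0.5·log₂(0.5/0.0348) = 1.92238
  P(2)·log₂(P(2)/Q(2)) = 0.5·log₂(0.5/0.9652) = -0.47445

D_KL(P||Q) = 1.92238 - 0.47445 = 1.44793 ≈ 1.4479 bits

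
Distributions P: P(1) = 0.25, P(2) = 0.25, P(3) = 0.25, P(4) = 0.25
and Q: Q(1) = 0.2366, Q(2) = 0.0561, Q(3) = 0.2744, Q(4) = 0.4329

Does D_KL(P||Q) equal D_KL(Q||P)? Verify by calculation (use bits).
D_KL(P||Q) = 0.3272 bits, D_KL(Q||P) = 0.2400 bits. No — D_KL(P||Q) ≠ D_KL(Q||P) for this pair.

D_KL(P||Q) = Σ P(x) log₂(P(x)/Q(x))

Computing term by term:
  P(1)·log₂(P(1)/Q(1)) = 0.25·log₂(0.25/0.2366) = 0.01987
  P(2)·log₂(P(2)/Q(2)) = 0.25·log₂(0.25/0.0561) = 0.53896
  P(3)·log₂(P(3)/Q(3)) = 0.25·log₂(0.25/0.2744) = -0.03359
  P(4)·log₂(P(4)/Q(4)) = 0.25·log₂(0.25/0.4329) = -0.19803

D_KL(P||Q) = 0.01987 + 0.53896 - 0.03359 - 0.19803 = 0.32721 ≈ 0.3272 bits

D_KL(Q||P) = Σ Q(x) log₂(Q(x)/P(x))

Computing term by term:
  Q(1)·log₂(Q(1)/P(1)) = 0.2366·log₂(0.2366/0.25) = -0.01880
  Q(2)·log₂(Q(2)/P(2)) = 0.0561·log₂(0.0561/0.25) = -0.12094
  Q(3)·log₂(Q(3)/P(3)) = 0.2744·log₂(0.2744/0.25) = 0.03687
  Q(4)·log₂(Q(4)/P(4)) = 0.4329·log₂(0.4329/0.25) = 0.34290

D_KL(Q||P) = -0.01880 - 0.12094 + 0.03687 + 0.34290 = 0.24003 ≈ 0.2400 bits

These are NOT equal (difference: 0.0872 bits). KL divergence is asymmetric: D_KL(P||Q) ≠ D_KL(Q||P) in general.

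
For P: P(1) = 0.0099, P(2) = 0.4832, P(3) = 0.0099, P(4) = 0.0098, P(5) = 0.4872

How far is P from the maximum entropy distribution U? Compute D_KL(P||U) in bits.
1.1122 bits

U(i) = 1/5 for all i

D_KL(P||U) = Σ P(x) log₂(P(x) / (1/5))
           = Σ P(x) log₂(P(x)) + log₂(5)
           = log₂(5) - H(P)

H(P) = -Σ P(x) log₂(P(x)):
  -P(1)·log₂(P(1)) = -(0.0099)·log₂(0.0099) = 0.06592
  -P(2)·log₂(P(2)) = -(0.4832)·log₂(0.4832) = 0.50703
  -P(3)·log₂(P(3)) = -(0.0099)·log₂(0.0099) = 0.06592
  -P(4)·log₂(P(4)) = -(0.0098)·log₂(0.0098) = 0.06540
  -P(5)·log₂(P(5)) = -(0.4872)·log₂(0.4872) = 0.50543
H(P) = 0.06592 + 0.50703 + 0.06592 + 0.06540 + 0.50543 = 1.20970 bits

log₂(5) = 2.32193 bits

D_KL(P||U) = 2.32193 - 1.20970 = 1.11223 ≈ 1.1122 bits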